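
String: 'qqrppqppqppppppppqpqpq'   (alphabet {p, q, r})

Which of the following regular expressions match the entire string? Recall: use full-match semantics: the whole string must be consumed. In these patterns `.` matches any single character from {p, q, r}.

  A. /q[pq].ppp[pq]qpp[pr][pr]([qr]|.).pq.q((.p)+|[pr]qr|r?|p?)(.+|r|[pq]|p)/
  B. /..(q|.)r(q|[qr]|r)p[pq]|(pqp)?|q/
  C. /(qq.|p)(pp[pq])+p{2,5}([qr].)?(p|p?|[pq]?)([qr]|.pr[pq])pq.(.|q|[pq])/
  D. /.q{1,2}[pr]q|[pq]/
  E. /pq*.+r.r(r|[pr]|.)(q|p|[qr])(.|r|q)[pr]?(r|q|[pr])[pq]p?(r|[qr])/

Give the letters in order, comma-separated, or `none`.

C

A → no match
B → no match
C → match
D → no match
E → no match — must start with 'p'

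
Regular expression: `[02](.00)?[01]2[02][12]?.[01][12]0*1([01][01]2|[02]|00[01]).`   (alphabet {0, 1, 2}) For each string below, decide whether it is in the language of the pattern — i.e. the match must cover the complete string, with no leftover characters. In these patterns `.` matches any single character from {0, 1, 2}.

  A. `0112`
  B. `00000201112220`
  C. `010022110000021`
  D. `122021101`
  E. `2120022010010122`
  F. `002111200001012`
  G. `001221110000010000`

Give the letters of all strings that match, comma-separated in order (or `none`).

A → no match
B → no match
C → no match
D → no match
E → no match
F → no match
G → no match

none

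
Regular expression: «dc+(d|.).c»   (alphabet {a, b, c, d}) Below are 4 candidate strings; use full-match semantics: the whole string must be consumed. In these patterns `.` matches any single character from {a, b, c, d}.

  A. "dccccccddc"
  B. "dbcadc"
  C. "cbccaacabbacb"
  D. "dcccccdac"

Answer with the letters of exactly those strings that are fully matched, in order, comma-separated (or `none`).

A → match
B → no match — must start with "dc"
C → no match — must start with "dc"
D → match

A, D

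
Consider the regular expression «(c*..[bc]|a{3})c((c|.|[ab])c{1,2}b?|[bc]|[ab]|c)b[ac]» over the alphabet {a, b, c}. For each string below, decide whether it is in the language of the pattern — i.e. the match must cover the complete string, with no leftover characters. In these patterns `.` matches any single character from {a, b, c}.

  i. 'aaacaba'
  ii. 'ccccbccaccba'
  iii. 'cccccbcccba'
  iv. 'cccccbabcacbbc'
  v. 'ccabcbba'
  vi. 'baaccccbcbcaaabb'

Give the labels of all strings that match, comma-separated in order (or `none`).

i, ii, iii, iv, v

i → match
ii → match
iii → match
iv → match
v → match
vi → no match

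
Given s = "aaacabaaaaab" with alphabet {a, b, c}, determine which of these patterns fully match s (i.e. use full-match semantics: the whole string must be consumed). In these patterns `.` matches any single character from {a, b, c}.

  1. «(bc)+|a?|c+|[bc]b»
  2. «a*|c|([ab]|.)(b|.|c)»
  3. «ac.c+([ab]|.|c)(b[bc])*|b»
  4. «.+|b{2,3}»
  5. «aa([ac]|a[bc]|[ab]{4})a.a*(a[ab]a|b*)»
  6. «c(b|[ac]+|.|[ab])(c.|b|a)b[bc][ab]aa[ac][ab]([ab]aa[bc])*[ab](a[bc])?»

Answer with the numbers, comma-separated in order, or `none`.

1 → no match
2 → no match
3 → no match
4 → match
5 → match
6 → no match — must start with "c"

4, 5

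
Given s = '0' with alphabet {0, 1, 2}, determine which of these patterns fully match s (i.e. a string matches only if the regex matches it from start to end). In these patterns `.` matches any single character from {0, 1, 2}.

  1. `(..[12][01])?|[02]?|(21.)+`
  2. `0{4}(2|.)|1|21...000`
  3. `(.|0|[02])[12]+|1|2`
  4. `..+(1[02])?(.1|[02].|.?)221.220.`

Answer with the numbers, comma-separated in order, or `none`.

1

1 → match
2 → no match
3 → no match
4 → no match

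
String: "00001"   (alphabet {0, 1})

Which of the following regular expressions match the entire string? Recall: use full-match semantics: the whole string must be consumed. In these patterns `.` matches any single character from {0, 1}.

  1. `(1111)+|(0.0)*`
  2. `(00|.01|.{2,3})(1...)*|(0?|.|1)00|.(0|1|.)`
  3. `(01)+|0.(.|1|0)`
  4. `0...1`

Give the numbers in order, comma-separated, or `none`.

1 → no match
2 → no match
3 → no match
4 → match

4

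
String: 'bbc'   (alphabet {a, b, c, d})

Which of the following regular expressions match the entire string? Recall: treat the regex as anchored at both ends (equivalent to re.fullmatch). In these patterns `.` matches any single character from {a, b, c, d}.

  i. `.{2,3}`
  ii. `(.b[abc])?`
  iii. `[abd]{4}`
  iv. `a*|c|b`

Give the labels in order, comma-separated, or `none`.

i → match
ii → match
iii → no match
iv → no match

i, ii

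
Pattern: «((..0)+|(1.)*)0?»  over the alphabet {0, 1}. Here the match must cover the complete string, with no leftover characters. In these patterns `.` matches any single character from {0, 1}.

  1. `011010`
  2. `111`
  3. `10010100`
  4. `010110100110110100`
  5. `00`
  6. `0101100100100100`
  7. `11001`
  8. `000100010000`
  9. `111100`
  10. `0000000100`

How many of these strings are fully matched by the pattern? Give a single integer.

4

1 → no match
2 → no match
3 → no match
4 → match
5 → no match
6 → match
7 → no match
8 → match
9 → no match
10 → match
Total matched: 4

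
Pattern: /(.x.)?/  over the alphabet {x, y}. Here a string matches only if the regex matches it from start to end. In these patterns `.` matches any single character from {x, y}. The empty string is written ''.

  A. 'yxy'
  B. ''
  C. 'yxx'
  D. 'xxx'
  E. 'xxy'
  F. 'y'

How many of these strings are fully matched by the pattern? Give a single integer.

5

A. 'yxy' → match
B. '' → match
C. 'yxx' → match
D. 'xxx' → match
E. 'xxy' → match
F. 'y' → no match
Total matched: 5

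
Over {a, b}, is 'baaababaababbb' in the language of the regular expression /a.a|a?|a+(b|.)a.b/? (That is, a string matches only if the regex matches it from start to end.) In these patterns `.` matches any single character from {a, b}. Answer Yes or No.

No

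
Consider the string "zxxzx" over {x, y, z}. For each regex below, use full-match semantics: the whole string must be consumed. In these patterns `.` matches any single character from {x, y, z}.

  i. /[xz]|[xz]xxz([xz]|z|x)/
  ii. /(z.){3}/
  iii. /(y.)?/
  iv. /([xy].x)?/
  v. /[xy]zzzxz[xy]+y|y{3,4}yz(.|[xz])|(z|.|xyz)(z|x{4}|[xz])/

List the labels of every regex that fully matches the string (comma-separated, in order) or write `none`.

i

i → match
ii → no match
iii → no match
iv → no match
v → no match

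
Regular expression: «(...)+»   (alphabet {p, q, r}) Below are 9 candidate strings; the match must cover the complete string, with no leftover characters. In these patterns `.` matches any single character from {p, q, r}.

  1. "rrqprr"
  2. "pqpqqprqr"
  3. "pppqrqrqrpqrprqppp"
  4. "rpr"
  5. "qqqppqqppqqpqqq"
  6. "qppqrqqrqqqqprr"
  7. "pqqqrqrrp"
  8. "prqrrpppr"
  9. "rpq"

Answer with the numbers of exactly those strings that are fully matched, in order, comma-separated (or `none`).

1, 2, 3, 4, 5, 6, 7, 8, 9

1 → match
2 → match
3 → match
4 → match
5 → match
6 → match
7 → match
8 → match
9 → match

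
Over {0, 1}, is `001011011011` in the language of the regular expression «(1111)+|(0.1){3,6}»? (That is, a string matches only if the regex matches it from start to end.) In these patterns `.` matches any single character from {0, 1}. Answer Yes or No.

Yes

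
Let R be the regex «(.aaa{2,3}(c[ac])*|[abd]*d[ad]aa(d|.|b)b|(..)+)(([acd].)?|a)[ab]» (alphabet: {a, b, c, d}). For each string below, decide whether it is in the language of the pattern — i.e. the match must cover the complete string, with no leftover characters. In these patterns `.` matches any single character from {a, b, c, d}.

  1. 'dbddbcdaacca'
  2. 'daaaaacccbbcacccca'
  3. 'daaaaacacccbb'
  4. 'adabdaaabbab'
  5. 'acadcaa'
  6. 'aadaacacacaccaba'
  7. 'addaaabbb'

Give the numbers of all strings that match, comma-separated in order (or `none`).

1 → no match
2 → no match
3 → match
4 → match
5 → match
6 → no match
7 → match

3, 4, 5, 7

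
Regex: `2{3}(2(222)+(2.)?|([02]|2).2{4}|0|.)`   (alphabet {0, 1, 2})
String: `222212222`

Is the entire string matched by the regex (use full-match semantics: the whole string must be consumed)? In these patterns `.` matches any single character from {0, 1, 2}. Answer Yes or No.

Yes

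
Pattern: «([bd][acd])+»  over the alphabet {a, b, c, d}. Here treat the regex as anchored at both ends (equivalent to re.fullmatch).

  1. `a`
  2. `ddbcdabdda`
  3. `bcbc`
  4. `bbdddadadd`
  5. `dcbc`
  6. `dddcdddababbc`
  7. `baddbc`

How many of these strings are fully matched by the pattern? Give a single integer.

4

1 → no match
2 → match
3 → match
4 → no match
5 → match
6 → no match
7 → match
Total matched: 4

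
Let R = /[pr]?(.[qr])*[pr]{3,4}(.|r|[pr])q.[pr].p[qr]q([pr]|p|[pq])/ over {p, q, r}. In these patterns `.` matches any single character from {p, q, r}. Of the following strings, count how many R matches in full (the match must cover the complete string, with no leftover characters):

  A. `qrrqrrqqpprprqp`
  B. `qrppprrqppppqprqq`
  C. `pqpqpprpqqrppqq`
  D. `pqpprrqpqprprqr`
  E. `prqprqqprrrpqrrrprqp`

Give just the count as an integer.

A → no match
B → no match
C → no match
D → no match
E → match
Total matched: 1

1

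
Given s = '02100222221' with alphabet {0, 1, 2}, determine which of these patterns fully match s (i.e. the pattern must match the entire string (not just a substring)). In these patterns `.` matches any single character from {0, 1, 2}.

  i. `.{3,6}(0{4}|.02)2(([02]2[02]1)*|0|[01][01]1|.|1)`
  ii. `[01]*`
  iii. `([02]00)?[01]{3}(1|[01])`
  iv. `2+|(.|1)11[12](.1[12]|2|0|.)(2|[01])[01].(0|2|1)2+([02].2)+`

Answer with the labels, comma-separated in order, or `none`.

i → match
ii → no match
iii → no match
iv → no match — must end with '2'

i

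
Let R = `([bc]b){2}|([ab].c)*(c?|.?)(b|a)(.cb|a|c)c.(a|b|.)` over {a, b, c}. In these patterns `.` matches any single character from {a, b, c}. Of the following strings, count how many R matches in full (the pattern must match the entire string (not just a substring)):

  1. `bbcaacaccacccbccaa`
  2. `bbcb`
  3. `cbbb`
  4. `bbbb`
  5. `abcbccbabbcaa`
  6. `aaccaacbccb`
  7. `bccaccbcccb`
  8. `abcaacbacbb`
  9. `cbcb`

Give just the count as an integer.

8

1 → match
2. `bbcb` → match
3. `cbbb` → match
4. `bbbb` → match
5 → no match
6. `aaccaacbccb` → match
7. `bccaccbcccb` → match
8. `abcaacbacbb` → match
9. `cbcb` → match
Total matched: 8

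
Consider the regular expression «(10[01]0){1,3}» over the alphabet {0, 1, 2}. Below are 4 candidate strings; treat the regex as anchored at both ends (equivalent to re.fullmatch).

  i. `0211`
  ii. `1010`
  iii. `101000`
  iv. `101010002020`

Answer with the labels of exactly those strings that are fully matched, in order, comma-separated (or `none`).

i → no match — must start with `10`
ii → match
iii → no match
iv → no match

ii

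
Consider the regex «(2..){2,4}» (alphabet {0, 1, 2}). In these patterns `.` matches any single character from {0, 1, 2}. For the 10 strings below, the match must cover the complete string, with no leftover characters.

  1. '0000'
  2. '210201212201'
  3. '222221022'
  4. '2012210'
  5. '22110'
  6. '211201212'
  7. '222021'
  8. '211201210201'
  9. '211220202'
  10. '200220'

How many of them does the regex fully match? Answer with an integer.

5

1 → no match — must start with '2'
2 → match
3 → no match
4 → no match
5 → no match
6 → match
7 → no match
8 → match
9 → match
10 → match
Total matched: 5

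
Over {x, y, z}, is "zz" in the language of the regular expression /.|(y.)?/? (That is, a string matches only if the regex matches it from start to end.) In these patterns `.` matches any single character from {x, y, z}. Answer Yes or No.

No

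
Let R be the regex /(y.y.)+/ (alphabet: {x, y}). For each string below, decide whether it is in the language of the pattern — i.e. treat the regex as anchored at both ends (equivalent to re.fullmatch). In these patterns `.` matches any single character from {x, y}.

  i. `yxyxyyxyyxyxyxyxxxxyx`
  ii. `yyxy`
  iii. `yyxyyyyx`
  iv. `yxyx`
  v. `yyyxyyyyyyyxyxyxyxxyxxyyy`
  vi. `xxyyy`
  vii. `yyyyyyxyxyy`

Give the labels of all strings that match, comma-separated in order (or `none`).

i → no match
ii → no match
iii → no match
iv → match
v → no match
vi → no match — must start with `y`
vii → no match

iv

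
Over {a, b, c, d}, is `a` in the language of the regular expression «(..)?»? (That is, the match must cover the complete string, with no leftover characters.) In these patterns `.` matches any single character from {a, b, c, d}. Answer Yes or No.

No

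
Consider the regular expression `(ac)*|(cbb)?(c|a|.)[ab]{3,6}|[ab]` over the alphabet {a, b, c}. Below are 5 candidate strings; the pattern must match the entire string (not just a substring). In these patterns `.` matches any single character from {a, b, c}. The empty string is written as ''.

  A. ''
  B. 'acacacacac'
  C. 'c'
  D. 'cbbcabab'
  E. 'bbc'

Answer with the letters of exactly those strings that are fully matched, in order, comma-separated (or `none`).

A, B, D

A. '' → match
B. 'acacacacac' → match
C. 'c' → no match
D. 'cbbcabab' → match
E. 'bbc' → no match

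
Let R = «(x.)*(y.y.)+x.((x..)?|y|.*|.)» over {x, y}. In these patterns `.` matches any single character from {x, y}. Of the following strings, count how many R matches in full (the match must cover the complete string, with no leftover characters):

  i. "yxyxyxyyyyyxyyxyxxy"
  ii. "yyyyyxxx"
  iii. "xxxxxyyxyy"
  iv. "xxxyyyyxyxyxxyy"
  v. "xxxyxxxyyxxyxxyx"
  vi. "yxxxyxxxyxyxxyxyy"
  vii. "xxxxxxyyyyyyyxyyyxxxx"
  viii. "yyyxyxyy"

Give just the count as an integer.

i → no match
ii. "yyyyyxxx" → no match
iii. "xxxxxyyxyy" → no match
iv → match
v → no match
vi → no match
vii → match
viii. "yyyxyxyy" → no match
Total matched: 2

2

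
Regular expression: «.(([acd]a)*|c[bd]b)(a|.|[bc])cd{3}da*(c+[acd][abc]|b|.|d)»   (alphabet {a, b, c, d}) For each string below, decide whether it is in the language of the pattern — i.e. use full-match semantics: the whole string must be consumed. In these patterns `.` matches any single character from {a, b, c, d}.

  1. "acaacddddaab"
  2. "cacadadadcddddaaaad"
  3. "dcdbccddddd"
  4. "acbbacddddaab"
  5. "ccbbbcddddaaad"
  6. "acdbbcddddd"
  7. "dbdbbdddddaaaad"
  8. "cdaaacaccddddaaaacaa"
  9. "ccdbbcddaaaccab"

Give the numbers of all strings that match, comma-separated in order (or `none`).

1 → match
2 → no match
3 → match
4 → match
5 → match
6 → match
7 → no match
8 → match
9 → no match

1, 3, 4, 5, 6, 8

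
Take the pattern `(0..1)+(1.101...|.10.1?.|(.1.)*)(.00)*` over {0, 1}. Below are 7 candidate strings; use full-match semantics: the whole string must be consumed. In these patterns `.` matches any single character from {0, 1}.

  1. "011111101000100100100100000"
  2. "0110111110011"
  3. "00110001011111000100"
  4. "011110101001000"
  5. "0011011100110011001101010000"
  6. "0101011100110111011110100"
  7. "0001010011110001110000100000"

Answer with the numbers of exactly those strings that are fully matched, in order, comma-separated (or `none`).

1, 3, 4, 5, 6

1 → match
2 → no match
3 → match
4 → match
5 → match
6 → match
7 → no match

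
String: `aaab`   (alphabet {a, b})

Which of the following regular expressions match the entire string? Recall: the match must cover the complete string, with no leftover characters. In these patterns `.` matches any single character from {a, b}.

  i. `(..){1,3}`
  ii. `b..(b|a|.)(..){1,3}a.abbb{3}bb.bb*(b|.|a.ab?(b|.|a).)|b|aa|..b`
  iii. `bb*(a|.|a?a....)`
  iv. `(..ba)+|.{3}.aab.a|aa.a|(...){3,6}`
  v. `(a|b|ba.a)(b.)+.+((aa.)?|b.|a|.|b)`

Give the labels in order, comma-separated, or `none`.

i

i → match
ii → no match
iii → no match — must start with `b`
iv → no match
v → no match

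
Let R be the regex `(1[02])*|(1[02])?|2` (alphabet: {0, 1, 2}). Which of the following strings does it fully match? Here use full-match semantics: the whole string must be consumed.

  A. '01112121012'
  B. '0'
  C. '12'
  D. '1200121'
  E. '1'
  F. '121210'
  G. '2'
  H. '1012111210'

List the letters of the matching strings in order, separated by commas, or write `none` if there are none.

A. '01112121012' → no match
B. '0' → no match
C. '12' → match
D. '1200121' → no match
E. '1' → no match
F. '121210' → match
G. '2' → match
H. '1012111210' → no match

C, F, G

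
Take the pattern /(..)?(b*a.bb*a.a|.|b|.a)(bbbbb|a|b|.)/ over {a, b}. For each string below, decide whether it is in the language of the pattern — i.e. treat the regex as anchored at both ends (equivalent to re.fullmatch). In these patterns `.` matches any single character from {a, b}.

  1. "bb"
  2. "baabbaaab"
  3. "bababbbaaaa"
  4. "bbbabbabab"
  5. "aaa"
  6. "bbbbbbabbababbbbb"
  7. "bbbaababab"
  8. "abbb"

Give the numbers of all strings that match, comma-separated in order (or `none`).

1 → match
2 → match
3 → match
4 → match
5 → match
6 → match
7 → match
8 → match

1, 2, 3, 4, 5, 6, 7, 8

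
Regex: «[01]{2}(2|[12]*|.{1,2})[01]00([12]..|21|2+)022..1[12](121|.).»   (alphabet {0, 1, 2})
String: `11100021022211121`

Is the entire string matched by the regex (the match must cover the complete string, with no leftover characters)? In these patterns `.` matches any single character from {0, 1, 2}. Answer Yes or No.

Yes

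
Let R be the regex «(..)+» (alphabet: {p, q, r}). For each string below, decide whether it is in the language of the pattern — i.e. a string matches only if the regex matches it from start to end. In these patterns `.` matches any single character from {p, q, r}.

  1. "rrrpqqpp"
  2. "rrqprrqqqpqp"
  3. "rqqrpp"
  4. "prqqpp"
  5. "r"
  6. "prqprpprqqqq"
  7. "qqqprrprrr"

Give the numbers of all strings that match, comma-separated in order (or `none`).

1 → match
2 → match
3 → match
4 → match
5 → no match
6 → match
7 → match

1, 2, 3, 4, 6, 7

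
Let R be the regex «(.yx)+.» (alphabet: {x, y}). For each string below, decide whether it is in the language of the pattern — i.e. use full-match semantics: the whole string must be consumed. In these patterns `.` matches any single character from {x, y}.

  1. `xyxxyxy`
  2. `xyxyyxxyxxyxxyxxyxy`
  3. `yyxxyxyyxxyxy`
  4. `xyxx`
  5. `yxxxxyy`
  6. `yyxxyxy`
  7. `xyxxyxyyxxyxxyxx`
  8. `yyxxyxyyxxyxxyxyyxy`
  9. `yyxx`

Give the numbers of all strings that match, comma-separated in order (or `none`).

1. `xyxxyxy` → match
2 → match
3 → match
4. `xyxx` → match
5. `yxxxxyy` → no match
6. `yyxxyxy` → match
7 → match
8 → match
9. `yyxx` → match

1, 2, 3, 4, 6, 7, 8, 9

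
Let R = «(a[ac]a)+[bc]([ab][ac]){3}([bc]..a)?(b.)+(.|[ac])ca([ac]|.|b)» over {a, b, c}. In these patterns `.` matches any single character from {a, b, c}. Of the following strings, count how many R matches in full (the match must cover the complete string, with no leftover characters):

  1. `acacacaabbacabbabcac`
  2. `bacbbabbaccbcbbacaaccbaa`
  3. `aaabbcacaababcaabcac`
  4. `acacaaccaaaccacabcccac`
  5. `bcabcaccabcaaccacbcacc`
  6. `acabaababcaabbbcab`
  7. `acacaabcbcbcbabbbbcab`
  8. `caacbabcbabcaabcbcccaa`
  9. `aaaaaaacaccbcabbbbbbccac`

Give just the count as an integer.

1 → no match
2 → no match — must start with `a`
3 → no match
4 → no match
5 → no match — must start with `a`
6 → no match
7 → no match
8 → no match — must start with `a`
9 → no match
Total matched: 0

0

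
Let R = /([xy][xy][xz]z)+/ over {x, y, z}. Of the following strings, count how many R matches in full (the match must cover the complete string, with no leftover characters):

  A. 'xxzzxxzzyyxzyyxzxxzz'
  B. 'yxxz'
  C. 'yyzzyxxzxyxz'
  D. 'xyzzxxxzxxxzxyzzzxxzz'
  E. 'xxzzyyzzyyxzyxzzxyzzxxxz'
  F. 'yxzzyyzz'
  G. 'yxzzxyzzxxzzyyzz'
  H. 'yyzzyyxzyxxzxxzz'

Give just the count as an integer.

A → match
B. 'yxxz' → match
C. 'yyzzyxxzxyxz' → match
D → no match
E → match
F. 'yxzzyyzz' → match
G → match
H → match
Total matched: 7

7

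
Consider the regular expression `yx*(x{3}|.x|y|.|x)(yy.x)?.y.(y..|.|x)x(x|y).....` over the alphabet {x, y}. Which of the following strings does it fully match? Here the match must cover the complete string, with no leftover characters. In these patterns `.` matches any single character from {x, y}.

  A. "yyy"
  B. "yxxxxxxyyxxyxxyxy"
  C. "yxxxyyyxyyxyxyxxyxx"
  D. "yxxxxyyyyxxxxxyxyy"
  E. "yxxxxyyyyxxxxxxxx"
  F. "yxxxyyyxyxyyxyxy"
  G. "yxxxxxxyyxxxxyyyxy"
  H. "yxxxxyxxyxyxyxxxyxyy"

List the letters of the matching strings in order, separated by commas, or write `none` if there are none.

A → no match
B → match
C → match
D → match
E → match
F → match
G → match
H → match

B, C, D, E, F, G, H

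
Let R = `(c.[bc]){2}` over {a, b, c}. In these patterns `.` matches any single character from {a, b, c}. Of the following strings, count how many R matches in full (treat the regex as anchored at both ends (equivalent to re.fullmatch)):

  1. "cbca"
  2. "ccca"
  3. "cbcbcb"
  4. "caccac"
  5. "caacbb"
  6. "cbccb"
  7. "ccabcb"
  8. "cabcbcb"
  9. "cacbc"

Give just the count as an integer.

1 → no match
2 → no match
3 → no match
4 → match
5 → no match
6 → no match
7 → no match
8 → no match
9 → no match
Total matched: 1

1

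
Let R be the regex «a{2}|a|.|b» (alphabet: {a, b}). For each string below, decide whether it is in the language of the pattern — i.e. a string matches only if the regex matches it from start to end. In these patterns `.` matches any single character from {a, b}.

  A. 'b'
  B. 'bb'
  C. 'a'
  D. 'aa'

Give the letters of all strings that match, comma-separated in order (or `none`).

A, C, D

A → match
B → no match
C → match
D → match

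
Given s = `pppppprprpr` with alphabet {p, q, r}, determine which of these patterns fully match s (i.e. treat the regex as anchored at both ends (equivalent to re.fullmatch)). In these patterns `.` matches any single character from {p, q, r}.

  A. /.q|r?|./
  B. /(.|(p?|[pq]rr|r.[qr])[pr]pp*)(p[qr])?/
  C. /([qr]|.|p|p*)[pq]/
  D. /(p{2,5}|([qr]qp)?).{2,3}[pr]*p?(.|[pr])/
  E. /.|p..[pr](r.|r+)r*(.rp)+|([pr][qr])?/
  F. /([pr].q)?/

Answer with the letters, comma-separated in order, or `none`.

D

A → no match
B → no match
C → no match
D → match
E → no match
F → no match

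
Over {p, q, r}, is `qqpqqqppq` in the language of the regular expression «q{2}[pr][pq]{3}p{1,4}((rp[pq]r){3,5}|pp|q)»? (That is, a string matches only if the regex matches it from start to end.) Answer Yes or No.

Yes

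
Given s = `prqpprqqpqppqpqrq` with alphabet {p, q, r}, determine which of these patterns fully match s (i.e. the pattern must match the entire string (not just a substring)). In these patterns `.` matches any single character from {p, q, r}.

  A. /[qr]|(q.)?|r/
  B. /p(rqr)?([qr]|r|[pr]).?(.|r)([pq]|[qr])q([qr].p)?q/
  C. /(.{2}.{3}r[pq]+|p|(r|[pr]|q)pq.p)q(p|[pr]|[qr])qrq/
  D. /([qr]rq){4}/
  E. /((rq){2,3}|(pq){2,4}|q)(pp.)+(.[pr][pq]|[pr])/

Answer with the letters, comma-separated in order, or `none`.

A → no match
B → no match
C → match
D → no match
E → no match

C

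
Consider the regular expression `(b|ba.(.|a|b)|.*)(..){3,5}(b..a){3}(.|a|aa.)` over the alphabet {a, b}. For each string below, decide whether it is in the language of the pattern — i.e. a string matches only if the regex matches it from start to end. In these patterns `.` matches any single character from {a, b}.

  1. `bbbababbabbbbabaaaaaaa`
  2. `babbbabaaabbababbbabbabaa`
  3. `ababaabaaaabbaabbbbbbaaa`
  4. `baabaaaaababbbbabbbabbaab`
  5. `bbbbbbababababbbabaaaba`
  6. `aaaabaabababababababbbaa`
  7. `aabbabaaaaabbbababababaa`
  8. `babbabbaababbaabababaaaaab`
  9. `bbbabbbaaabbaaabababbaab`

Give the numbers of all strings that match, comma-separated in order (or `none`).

1 → no match
2 → no match
3 → no match
4 → match
5 → no match
6 → match
7 → match
8 → match
9 → match

4, 6, 7, 8, 9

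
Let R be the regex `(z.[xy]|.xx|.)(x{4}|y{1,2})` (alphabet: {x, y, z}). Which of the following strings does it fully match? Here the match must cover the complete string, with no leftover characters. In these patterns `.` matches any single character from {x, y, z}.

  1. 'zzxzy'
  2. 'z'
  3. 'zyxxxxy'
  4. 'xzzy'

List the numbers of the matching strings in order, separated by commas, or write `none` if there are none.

none

1 → no match
2 → no match
3 → no match
4 → no match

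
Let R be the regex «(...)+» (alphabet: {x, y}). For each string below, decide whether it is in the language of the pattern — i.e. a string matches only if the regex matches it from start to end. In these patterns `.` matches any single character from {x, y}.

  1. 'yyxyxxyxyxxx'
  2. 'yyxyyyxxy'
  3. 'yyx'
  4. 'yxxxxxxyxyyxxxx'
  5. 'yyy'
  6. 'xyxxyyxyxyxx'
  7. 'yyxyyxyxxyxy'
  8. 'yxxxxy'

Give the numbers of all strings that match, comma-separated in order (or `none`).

1 → match
2 → match
3 → match
4 → match
5 → match
6 → match
7 → match
8 → match

1, 2, 3, 4, 5, 6, 7, 8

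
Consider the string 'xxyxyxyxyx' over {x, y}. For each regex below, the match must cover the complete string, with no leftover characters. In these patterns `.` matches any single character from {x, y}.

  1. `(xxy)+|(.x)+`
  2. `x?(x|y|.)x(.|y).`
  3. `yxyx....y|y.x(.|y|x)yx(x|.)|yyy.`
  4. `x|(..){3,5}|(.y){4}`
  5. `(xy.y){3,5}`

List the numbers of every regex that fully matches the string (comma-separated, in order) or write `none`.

1 → match
2 → no match
3 → no match
4 → match
5 → no match — must start with 'xy'

1, 4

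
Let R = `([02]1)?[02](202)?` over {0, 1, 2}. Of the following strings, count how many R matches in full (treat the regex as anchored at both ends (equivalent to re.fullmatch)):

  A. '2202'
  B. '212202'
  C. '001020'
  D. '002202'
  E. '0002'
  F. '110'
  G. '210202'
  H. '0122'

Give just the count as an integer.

A → match
B → match
C → no match
D → no match
E → no match
F → no match
G → match
H → no match
Total matched: 3

3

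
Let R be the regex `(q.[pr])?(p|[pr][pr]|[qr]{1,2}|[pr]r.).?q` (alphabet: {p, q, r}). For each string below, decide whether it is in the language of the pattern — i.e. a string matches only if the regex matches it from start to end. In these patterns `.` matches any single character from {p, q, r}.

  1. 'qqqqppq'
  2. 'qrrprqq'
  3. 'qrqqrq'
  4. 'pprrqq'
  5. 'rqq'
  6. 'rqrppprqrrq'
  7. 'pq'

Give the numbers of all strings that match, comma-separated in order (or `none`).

1. 'qqqqppq' → no match
2. 'qrrprqq' → match
3. 'qrqqrq' → no match
4. 'pprrqq' → no match
5. 'rqq' → match
6. 'rqrppprqrrq' → no match
7. 'pq' → match

2, 5, 7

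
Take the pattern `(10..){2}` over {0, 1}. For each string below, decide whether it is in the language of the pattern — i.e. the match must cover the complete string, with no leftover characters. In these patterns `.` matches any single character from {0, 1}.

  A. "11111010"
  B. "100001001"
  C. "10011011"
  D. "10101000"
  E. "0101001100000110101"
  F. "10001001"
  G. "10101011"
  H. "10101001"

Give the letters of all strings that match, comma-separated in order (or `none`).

C, D, F, G, H

A → no match — must start with "10"
B → no match
C → match
D → match
E → no match — must start with "10"
F → match
G → match
H → match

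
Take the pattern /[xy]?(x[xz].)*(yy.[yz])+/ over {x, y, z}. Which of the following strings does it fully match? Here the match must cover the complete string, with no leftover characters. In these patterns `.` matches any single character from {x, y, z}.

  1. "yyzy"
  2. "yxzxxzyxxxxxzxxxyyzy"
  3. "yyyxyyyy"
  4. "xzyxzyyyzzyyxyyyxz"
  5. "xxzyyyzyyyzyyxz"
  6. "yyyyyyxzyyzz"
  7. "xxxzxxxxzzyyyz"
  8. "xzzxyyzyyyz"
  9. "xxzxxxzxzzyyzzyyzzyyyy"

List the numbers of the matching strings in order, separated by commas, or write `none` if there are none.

1, 2, 4, 5, 6, 7, 9

1 → match
2 → match
3 → no match
4 → match
5 → match
6 → match
7 → match
8 → no match
9 → match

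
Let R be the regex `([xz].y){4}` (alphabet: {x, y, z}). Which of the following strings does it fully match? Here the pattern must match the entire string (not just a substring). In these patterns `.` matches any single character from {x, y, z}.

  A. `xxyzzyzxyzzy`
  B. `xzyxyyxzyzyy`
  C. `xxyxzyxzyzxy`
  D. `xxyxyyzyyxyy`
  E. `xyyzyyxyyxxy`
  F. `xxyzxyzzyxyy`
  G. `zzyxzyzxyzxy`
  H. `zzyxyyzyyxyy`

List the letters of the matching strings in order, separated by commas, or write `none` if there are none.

A, B, C, D, E, F, G, H

A → match
B → match
C → match
D → match
E → match
F → match
G → match
H → match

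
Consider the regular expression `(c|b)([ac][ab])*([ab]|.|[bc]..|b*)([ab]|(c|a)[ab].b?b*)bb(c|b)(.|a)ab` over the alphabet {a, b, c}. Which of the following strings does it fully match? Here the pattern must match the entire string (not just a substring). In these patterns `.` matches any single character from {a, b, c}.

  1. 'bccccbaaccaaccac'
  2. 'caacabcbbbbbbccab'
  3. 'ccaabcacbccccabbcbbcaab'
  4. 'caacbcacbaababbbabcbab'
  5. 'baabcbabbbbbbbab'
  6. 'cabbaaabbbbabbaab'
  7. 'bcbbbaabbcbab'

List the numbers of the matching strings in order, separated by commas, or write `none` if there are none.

2, 5, 7

1 → no match — must end with 'ab'
2 → match
3 → no match
4 → no match
5 → match
6 → no match
7 → match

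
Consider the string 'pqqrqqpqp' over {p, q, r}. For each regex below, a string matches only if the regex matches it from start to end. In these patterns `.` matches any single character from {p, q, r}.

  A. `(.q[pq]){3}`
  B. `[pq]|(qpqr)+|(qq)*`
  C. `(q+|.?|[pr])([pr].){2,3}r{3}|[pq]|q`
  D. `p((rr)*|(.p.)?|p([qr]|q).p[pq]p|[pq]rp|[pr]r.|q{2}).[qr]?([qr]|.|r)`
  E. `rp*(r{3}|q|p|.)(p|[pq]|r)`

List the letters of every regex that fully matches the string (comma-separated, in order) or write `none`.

A

A → match
B → no match
C → no match
D → no match
E → no match — must start with 'r'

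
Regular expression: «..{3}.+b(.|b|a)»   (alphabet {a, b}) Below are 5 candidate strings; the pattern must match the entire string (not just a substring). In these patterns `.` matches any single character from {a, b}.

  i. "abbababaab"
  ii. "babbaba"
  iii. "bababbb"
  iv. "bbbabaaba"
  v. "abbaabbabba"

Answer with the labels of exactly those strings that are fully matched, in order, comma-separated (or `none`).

ii, iii, iv, v

i → no match
ii → match
iii → match
iv → match
v → match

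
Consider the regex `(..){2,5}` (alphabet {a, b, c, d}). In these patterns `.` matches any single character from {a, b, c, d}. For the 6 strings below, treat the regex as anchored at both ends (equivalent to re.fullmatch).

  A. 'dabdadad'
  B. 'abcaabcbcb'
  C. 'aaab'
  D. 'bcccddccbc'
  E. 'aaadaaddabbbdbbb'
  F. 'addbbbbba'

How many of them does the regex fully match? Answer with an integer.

4

A → match
B → match
C → match
D → match
E → no match
F → no match
Total matched: 4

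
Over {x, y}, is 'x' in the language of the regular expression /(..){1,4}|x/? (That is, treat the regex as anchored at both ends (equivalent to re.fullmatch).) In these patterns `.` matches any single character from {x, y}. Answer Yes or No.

Yes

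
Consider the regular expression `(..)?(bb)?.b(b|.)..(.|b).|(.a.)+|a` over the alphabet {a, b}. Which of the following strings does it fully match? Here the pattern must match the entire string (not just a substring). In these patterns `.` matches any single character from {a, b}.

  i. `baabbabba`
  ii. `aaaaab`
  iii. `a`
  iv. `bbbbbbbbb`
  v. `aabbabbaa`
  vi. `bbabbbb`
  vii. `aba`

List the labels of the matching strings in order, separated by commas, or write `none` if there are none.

i, ii, iii, iv, v, vi

i → match
ii → match
iii → match
iv → match
v → match
vi → match
vii → no match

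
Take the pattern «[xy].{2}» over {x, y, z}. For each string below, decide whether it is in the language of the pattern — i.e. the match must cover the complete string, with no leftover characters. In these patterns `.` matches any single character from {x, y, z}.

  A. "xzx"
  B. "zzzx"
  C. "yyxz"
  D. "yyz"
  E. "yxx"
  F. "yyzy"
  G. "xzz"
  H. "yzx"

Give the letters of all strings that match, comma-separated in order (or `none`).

A. "xzx" → match
B. "zzzx" → no match
C. "yyxz" → no match
D. "yyz" → match
E. "yxx" → match
F. "yyzy" → no match
G. "xzz" → match
H. "yzx" → match

A, D, E, G, H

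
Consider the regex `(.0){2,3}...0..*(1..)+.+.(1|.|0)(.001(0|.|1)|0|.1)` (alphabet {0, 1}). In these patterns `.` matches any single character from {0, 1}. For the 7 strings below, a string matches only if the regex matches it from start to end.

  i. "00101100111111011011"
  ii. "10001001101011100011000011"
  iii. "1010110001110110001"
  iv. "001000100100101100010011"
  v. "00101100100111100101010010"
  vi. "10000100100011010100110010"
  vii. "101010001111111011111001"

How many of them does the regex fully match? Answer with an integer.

7

i → match
ii → match
iii → match
iv → match
v → match
vi → match
vii → match
Total matched: 7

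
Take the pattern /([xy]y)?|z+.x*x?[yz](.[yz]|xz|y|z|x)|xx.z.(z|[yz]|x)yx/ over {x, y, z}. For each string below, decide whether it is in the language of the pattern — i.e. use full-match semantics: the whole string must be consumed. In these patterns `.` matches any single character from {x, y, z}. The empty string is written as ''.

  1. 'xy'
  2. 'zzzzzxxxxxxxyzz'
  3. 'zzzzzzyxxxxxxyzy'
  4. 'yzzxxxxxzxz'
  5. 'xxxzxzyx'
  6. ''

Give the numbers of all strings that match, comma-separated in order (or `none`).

1, 2, 3, 5, 6

1 → match
2 → match
3 → match
4 → no match
5 → match
6 → match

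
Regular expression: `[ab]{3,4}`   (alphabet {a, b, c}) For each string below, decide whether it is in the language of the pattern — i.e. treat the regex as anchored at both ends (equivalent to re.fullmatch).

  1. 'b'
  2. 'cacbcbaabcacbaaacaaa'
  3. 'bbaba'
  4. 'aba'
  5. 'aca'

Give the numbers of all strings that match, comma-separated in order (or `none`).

4

1 → no match
2 → no match
3 → no match
4 → match
5 → no match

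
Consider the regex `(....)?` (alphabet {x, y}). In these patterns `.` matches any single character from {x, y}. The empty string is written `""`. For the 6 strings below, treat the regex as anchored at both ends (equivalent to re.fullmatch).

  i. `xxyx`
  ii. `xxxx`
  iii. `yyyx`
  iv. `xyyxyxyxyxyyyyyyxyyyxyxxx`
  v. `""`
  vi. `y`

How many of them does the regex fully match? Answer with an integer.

4

i → match
ii → match
iii → match
iv → no match
v → match
vi → no match
Total matched: 4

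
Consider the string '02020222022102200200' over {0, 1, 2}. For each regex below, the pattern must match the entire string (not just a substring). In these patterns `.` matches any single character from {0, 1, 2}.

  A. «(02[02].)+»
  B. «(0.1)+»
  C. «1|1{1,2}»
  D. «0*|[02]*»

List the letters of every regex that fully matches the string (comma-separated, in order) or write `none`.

A → match
B → no match — must end with '1'
C → no match — must start with '1'
D → no match

A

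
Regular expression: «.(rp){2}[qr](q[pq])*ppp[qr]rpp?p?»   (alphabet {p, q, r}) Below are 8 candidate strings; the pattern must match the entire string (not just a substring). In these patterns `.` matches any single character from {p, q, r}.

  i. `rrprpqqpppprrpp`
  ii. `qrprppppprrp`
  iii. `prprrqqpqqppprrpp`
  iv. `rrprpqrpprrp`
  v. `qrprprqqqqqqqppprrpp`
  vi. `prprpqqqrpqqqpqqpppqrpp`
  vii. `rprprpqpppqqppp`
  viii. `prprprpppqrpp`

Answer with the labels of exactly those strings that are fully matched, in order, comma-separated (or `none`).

i, viii

i → match
ii → no match
iii → no match
iv → no match
v → no match
vi → no match
vii → no match
viii → match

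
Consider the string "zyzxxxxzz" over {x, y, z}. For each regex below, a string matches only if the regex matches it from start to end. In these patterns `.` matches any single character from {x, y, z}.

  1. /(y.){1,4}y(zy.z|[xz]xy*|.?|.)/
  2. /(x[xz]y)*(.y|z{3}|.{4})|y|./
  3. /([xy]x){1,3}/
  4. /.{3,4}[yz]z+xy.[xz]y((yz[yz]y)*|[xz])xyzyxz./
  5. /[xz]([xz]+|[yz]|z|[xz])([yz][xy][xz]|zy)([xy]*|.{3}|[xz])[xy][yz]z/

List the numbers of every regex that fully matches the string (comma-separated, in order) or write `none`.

1 → no match — must start with "y"
2 → no match
3 → no match — must end with "x"
4 → no match
5 → match

5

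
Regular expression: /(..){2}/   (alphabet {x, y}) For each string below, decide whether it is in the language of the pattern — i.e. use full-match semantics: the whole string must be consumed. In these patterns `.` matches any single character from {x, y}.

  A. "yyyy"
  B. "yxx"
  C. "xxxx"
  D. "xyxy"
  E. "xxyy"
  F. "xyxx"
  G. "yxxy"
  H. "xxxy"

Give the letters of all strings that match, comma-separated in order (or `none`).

A, C, D, E, F, G, H

A → match
B → no match
C → match
D → match
E → match
F → match
G → match
H → match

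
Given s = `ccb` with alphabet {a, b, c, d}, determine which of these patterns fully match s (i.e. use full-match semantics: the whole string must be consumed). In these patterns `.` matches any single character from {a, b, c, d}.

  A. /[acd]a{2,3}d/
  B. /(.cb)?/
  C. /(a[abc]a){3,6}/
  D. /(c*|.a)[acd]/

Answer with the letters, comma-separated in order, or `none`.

B

A → no match — must end with `ad`
B → match
C → no match — must start with `a`
D → no match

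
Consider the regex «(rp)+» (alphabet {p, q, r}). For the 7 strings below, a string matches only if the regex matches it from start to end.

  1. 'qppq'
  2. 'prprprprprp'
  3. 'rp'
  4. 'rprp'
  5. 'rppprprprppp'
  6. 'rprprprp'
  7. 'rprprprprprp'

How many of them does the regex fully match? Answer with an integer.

1. 'qppq' → no match — must start with 'rp'
2. 'prprprprprp' → no match — must start with 'rp'
3. 'rp' → match
4. 'rprp' → match
5. 'rppprprprppp' → no match — must end with 'rp'
6. 'rprprprp' → match
7. 'rprprprprprp' → match
Total matched: 4

4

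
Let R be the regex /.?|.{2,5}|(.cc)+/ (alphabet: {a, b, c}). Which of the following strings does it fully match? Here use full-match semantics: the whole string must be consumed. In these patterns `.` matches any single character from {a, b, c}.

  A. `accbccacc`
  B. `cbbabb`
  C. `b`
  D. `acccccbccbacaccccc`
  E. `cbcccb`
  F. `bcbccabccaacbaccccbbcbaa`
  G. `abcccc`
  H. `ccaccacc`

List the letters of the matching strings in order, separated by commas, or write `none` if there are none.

A, C

A → match
B → no match
C → match
D → no match
E → no match
F → no match
G → no match
H → no match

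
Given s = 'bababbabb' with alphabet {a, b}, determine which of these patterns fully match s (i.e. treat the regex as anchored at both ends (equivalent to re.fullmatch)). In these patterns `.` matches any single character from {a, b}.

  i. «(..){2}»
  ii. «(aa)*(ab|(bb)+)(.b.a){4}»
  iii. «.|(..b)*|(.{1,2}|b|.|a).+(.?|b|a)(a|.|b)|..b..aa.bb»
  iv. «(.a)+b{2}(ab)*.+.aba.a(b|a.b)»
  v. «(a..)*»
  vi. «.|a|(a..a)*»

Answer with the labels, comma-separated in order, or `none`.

i → no match
ii → no match — must end with 'a'
iii → match
iv → no match
v → no match
vi → no match

iii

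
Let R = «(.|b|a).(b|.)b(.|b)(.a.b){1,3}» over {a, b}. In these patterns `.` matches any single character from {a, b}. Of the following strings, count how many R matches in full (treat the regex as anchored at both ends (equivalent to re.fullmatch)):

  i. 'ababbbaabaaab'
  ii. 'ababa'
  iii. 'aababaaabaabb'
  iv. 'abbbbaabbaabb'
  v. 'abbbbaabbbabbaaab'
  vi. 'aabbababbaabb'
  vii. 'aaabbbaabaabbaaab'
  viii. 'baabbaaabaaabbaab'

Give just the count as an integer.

6

i → match
ii → no match — must end with 'b'
iii → no match
iv → match
v → match
vi → match
vii → match
viii → match
Total matched: 6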